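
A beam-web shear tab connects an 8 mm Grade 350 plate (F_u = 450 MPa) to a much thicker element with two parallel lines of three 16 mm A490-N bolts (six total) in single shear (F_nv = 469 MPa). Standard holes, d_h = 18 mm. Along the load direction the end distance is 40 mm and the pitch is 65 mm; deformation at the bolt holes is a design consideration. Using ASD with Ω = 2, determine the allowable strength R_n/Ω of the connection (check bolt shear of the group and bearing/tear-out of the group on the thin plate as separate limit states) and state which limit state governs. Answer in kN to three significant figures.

283 kN (bolt shear governs)

Bolt shear: A_b = π·16²/4 = 201.1 mm²; R_n = 469 × 201.1 × 6 × 1 / 1000 = 565.8 kN → 565.8 / 2 = 283 kN.
Bearing (1.2 l_c t F_u ≤ 2.4 d t F_u): upper limit = 2.4·16·8·450 / 1000 = 138.2 kN.
  Edge l_c = 40 − 18/2 = 31 → r_n = 133.9 kN; interior l_c = 65 − 18 = 47 → r_n = 138.2 kN.
  R_n,bearing = 2·133.9 + 4·138.2 = 820.8 kN → 820.8 / 2 = 410 kN.
Bolt shear governs: 283 kN.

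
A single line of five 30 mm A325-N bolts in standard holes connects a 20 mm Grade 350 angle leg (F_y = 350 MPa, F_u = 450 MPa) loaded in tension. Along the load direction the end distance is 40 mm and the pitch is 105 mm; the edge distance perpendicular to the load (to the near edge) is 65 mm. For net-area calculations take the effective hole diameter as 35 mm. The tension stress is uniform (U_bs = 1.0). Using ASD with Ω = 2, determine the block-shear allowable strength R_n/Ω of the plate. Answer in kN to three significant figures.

Shear plane L_v = 40 + 4·105 = 460 mm; A_gv = 460 × 20 = 9200 mm².
A_nv = (460 − 4.5·35) × 20 = 6050 mm².
A_nt = (65 − 0.5·35) × 20 = 950 mm².
0.6 F_u A_nv = 1634 kN; 0.6 F_y A_gv = 1932 kN → shear rupture governs the shear term.
R_n = 1634 + 1.0 × 450 × 950 / 1000 = 2061 kN.
Allowable strength R_n/Ω = 2061 / 2 = 1030 kN.

1030 kN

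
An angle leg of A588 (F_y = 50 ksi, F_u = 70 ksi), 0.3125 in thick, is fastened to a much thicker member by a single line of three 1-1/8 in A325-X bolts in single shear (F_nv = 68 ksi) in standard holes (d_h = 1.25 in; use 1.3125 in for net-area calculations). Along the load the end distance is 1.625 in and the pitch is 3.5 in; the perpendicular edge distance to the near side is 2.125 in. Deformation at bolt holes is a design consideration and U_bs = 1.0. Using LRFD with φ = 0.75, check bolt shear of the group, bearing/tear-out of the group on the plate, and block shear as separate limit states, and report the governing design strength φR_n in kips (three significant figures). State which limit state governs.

76.7 kips (block shear governs)

Bolt shear: A_b = π·1.125²/4 = 0.994 in²; R_n = 68 × 0.994 × 3 × 1 = 202.8 kips → 0.75 × 202.8 = 152 kips.
Bearing: edge l_c = 1, r_n = 26.25 kips; interior l_c = 2.25, r_n = 59.06 kips; R_n = 26.25 + 2·59.06 = 144.4 kips → 108 kips.
Block shear: A_gv = 2.695, A_nv = 1.67, A_nt = 0.459 in²; R_n = min(0.6F_uA_nv, 0.6F_yA_gv) + U_bs·F_u·A_nt = 102.3 kips → 76.7 kips.
Block shear governs: 76.7 kips.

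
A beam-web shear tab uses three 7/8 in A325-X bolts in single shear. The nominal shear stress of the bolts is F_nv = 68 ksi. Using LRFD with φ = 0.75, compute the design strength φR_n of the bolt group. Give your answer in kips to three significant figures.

A_b = π × 0.875² / 4 = 0.6013 in².
R_n = F_nv · A_b · n · n_s = 68 × 0.6013 × 3 × 1 = 122.7 kips.
Design strength φR_n = 0.75 × 122.7 = 92 kips.

92 kips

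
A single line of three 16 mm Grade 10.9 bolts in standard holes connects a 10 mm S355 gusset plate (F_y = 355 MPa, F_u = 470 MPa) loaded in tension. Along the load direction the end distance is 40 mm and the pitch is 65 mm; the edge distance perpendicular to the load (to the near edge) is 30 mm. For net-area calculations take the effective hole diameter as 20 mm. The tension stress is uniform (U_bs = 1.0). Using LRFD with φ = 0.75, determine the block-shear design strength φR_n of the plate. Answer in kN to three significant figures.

Shear plane L_v = 40 + 2·65 = 170 mm; A_gv = 170 × 10 = 1700 mm².
A_nv = (170 − 2.5·20) × 10 = 1200 mm².
A_nt = (30 − 0.5·20) × 10 = 200 mm².
0.6 F_u A_nv = 338.4 kN; 0.6 F_y A_gv = 362.1 kN → shear rupture governs the shear term.
R_n = 338.4 + 1.0 × 470 × 200 / 1000 = 432.4 kN.
Design strength φR_n = 0.75 × 432.4 = 324 kN.

324 kN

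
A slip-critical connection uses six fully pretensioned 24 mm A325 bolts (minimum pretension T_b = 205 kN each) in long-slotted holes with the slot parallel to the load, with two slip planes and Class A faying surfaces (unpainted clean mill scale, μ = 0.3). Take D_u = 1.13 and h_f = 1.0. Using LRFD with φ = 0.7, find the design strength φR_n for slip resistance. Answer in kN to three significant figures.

584 kN

R_n = μ · D_u · h_f · T_b · n_s · n_b = 0.3 × 1.13 × 1.0 × 205 × 2 × 6 = 833.9 kN.
Design strength φR_n = 0.7 × 833.9 = 584 kN.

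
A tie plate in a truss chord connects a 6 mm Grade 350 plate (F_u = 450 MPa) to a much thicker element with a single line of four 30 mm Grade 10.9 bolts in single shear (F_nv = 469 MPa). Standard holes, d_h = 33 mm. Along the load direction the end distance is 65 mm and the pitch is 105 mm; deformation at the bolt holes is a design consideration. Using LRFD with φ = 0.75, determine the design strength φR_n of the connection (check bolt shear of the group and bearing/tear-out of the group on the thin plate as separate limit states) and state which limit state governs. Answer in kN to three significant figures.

Bolt shear: A_b = π·30²/4 = 706.9 mm²; R_n = 469 × 706.9 × 4 × 1 / 1000 = 1326 kN → 0.75 × 1326 = 995 kN.
Bearing (1.2 l_c t F_u ≤ 2.4 d t F_u): upper limit = 2.4·30·6·450 / 1000 = 194.4 kN.
  Edge l_c = 65 − 33/2 = 48.5 → r_n = 157.1 kN; interior l_c = 105 − 33 = 72 → r_n = 194.4 kN.
  R_n,bearing = 1·157.1 + 3·194.4 = 740.3 kN → 0.75 × 740.3 = 555 kN.
Bearing governs: 555 kN.

555 kN (bearing governs)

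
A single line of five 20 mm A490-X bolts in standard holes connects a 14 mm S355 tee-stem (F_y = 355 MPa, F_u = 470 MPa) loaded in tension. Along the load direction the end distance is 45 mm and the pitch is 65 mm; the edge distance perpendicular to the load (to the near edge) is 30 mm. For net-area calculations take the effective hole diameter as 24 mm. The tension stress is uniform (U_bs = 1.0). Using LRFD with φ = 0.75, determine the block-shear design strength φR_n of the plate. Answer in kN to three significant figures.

672 kN

Shear plane L_v = 45 + 4·65 = 305 mm; A_gv = 305 × 14 = 4270 mm².
A_nv = (305 − 4.5·24) × 14 = 2758 mm².
A_nt = (30 − 0.5·24) × 14 = 252 mm².
0.6 F_u A_nv = 777.8 kN; 0.6 F_y A_gv = 909.5 kN → shear rupture governs the shear term.
R_n = 777.8 + 1.0 × 470 × 252 / 1000 = 896.2 kN.
Design strength φR_n = 0.75 × 896.2 = 672 kN.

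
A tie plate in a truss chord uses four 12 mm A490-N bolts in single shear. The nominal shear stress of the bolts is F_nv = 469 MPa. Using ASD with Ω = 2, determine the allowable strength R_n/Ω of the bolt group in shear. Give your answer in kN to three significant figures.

106 kN

A_b = π × 12² / 4 = 113.1 mm².
R_n = F_nv · A_b · n · n_s = 469 × 113.1 × 4 × 1 / 1000 = 212.2 kN.
Allowable strength R_n/Ω = 212.2 / 2 = 106 kN.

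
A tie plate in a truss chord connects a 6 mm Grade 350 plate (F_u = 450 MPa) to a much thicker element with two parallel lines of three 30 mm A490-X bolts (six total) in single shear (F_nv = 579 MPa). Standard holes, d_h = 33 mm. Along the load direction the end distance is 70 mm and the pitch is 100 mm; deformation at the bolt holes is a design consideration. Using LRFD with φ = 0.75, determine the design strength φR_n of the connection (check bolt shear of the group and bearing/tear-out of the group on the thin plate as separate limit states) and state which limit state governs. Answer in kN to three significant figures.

843 kN (bearing governs)

Bolt shear: A_b = π·30²/4 = 706.9 mm²; R_n = 579 × 706.9 × 6 × 1 / 1000 = 2456 kN → 0.75 × 2456 = 1840 kN.
Bearing (1.2 l_c t F_u ≤ 2.4 d t F_u): upper limit = 2.4·30·6·450 / 1000 = 194.4 kN.
  Edge l_c = 70 − 33/2 = 53.5 → r_n = 173.3 kN; interior l_c = 100 − 33 = 67 → r_n = 194.4 kN.
  R_n,bearing = 2·173.3 + 4·194.4 = 1124 kN → 0.75 × 1124 = 843 kN.
Bearing governs: 843 kN.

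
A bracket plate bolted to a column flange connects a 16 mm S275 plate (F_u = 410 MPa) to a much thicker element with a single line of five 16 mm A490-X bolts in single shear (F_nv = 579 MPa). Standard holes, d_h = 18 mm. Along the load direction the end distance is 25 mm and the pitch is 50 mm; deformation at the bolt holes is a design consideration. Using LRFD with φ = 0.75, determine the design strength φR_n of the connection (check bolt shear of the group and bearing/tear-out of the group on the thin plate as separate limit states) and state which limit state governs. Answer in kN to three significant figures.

Bolt shear: A_b = π·16²/4 = 201.1 mm²; R_n = 579 × 201.1 × 5 × 1 / 1000 = 582.1 kN → 0.75 × 582.1 = 437 kN.
Bearing (1.2 l_c t F_u ≤ 2.4 d t F_u): upper limit = 2.4·16·16·410 / 1000 = 251.9 kN.
  Edge l_c = 25 − 18/2 = 16 → r_n = 126 kN; interior l_c = 50 − 18 = 32 → r_n = 251.9 kN.
  R_n,bearing = 1·126 + 4·251.9 = 1134 kN → 0.75 × 1134 = 850 kN.
Bolt shear governs: 437 kN.

437 kN (bolt shear governs)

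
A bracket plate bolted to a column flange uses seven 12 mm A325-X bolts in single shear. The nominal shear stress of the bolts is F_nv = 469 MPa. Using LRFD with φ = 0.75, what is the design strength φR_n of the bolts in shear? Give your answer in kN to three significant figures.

A_b = π × 12² / 4 = 113.1 mm².
R_n = F_nv · A_b · n · n_s = 469 × 113.1 × 7 × 1 / 1000 = 371.3 kN.
Design strength φR_n = 0.75 × 371.3 = 278 kN.

278 kN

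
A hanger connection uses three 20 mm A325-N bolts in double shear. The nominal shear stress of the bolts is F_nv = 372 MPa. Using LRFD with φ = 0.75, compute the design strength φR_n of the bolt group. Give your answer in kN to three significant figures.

A_b = π × 20² / 4 = 314.2 mm².
R_n = F_nv · A_b · n · n_s = 372 × 314.2 × 3 × 2 / 1000 = 701.2 kN.
Design strength φR_n = 0.75 × 701.2 = 526 kN.

526 kN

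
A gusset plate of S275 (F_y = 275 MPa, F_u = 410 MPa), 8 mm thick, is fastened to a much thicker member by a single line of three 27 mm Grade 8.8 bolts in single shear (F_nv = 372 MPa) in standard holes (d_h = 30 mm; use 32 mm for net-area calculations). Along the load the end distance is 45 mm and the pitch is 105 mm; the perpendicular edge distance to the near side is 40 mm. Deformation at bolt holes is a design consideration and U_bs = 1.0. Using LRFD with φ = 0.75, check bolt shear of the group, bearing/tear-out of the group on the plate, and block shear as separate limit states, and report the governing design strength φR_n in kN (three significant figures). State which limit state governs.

Bolt shear: A_b = π·27²/4 = 572.6 mm²; R_n = 372 × 572.6 × 3 × 1 / 1000 = 639 kN → 0.75 × 639 = 479 kN.
Bearing: edge l_c = 30, r_n = 118.1 kN; interior l_c = 75, r_n = 212.5 kN; R_n = 118.1 + 2·212.5 = 543.2 kN → 407 kN.
Block shear: A_gv = 2040, A_nv = 1400, A_nt = 192 mm²; R_n = min(0.6F_uA_nv, 0.6F_yA_gv) + U_bs·F_u·A_nt = 415.3 kN → 311 kN.
Block shear governs: 311 kN.

311 kN (block shear governs)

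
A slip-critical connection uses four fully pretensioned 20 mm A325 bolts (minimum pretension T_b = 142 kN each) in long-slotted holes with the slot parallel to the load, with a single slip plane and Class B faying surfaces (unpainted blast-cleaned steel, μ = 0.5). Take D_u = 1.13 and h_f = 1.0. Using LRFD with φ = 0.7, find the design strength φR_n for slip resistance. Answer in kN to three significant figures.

R_n = μ · D_u · h_f · T_b · n_s · n_b = 0.5 × 1.13 × 1.0 × 142 × 1 × 4 = 320.9 kN.
Design strength φR_n = 0.7 × 320.9 = 225 kN.

225 kN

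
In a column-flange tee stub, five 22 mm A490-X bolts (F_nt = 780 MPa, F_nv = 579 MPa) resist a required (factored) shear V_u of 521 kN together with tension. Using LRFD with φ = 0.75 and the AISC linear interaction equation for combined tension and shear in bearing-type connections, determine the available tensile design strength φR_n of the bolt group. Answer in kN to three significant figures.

A_b = π·22²/4 = 380.1 mm²; f_rv = 521 × 1000 / (5 × 380.1) = 274.1 MPa.
F'_nt = 1.3 F_nt − (F_nt / φF_nv) f_rv = 1.3·780 − (780/(0.75·579))·274.1 = 521.6 MPa, capped at F_nt → F'_nt = 521.6 MPa.
R_n = F'_nt · A_b · n = 521.6 × 380.1 × 5 / 1000 = 991.5 kN.
Design strength φR_n = 0.75 × 991.5 = 744 kN.

744 kN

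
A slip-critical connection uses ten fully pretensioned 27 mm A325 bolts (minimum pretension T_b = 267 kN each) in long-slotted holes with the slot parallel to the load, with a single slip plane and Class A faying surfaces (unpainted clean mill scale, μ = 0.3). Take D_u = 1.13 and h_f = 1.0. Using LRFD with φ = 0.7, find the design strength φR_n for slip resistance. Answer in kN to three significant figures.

R_n = μ · D_u · h_f · T_b · n_s · n_b = 0.3 × 1.13 × 1.0 × 267 × 1 × 10 = 905.1 kN.
Design strength φR_n = 0.7 × 905.1 = 634 kN.

634 kN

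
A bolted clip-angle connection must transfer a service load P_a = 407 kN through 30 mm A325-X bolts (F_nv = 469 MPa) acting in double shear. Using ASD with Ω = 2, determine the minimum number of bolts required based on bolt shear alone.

A_b = π·30²/4 = 706.9 mm².
Per-bolt allowable strength R_n/Ω = 469 × 706.9 × 2 / 1000 / 2 = 331.5 kN.
n ≥ 407 / 331.5 = 1.228 → use 2 bolts.

2 bolts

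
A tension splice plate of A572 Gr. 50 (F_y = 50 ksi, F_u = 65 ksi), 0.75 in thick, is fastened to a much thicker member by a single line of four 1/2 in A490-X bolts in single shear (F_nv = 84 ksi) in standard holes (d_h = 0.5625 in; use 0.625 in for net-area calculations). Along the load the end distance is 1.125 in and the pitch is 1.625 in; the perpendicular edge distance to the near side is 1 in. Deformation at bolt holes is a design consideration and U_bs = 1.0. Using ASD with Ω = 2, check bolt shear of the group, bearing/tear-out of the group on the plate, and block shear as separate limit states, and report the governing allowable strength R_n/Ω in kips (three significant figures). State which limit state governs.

33 kips (bolt shear governs)

Bolt shear: A_b = π·0.5²/4 = 0.1963 in²; R_n = 84 × 0.1963 × 4 × 1 = 65.97 kips → 65.97 / 2 = 33 kips.
Bearing: edge l_c = 0.8438, r_n = 49.36 kips; interior l_c = 1.062, r_n = 58.5 kips; R_n = 49.36 + 3·58.5 = 224.9 kips → 112 kips.
Block shear: A_gv = 4.5, A_nv = 2.859, A_nt = 0.5156 in²; R_n = min(0.6F_uA_nv, 0.6F_yA_gv) + U_bs·F_u·A_nt = 145 kips → 72.5 kips.
Bolt shear governs: 33 kips.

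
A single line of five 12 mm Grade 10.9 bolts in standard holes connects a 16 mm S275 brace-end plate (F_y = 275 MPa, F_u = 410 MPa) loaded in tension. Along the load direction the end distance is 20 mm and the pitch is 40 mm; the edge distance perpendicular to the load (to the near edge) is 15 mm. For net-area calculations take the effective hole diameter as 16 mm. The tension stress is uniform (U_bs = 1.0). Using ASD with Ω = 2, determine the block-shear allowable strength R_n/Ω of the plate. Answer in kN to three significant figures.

Shear plane L_v = 20 + 4·40 = 180 mm; A_gv = 180 × 16 = 2880 mm².
A_nv = (180 − 4.5·16) × 16 = 1728 mm².
A_nt = (15 − 0.5·16) × 16 = 112 mm².
0.6 F_u A_nv = 425.1 kN; 0.6 F_y A_gv = 475.2 kN → shear rupture governs the shear term.
R_n = 425.1 + 1.0 × 410 × 112 / 1000 = 471 kN.
Allowable strength R_n/Ω = 471 / 2 = 236 kN.

236 kN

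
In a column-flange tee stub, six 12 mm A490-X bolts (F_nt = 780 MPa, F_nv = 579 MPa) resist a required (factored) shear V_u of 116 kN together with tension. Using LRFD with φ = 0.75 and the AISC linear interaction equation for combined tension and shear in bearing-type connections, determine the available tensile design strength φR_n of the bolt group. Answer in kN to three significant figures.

360 kN

A_b = π·12²/4 = 113.1 mm²; f_rv = 116 × 1000 / (6 × 113.1) = 170.9 MPa.
F'_nt = 1.3 F_nt − (F_nt / φF_nv) f_rv = 1.3·780 − (780/(0.75·579))·170.9 = 706.9 MPa, capped at F_nt → F'_nt = 706.9 MPa.
R_n = F'_nt · A_b · n = 706.9 × 113.1 × 6 / 1000 = 479.7 kN.
Design strength φR_n = 0.75 × 479.7 = 360 kN.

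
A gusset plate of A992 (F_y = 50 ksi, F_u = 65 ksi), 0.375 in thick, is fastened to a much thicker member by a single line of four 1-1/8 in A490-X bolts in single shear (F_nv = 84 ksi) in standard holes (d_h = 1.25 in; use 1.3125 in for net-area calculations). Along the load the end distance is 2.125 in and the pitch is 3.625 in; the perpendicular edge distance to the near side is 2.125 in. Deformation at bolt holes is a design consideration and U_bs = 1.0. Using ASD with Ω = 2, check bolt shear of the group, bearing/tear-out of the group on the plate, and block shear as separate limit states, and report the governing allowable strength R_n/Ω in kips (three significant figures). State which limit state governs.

Bolt shear: A_b = π·1.125²/4 = 0.994 in²; R_n = 84 × 0.994 × 4 × 1 = 334 kips → 334 / 2 = 167 kips.
Bearing: edge l_c = 1.5, r_n = 43.87 kips; interior l_c = 2.375, r_n = 65.81 kips; R_n = 43.87 + 3·65.81 = 241.3 kips → 121 kips.
Block shear: A_gv = 4.875, A_nv = 3.152, A_nt = 0.5508 in²; R_n = min(0.6F_uA_nv, 0.6F_yA_gv) + U_bs·F_u·A_nt = 158.7 kips → 79.4 kips.
Block shear governs: 79.4 kips.

79.4 kips (block shear governs)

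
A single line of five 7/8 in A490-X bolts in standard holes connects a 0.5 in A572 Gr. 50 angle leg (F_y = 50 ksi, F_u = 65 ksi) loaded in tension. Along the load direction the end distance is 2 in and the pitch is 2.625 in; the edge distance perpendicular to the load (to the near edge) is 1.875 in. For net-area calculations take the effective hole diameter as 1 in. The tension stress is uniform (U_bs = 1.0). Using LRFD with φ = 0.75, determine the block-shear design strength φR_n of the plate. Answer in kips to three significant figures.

Shear plane L_v = 2 + 4·2.625 = 12.5 in; A_gv = 12.5 × 0.5 = 6.25 in².
A_nv = (12.5 − 4.5·1) × 0.5 = 4 in².
A_nt = (1.875 − 0.5·1) × 0.5 = 0.6875 in².
0.6 F_u A_nv = 156 kips; 0.6 F_y A_gv = 187.5 kips → shear rupture governs the shear term.
R_n = 156 + 1.0 × 65 × 0.6875 = 200.7 kips.
Design strength φR_n = 0.75 × 200.7 = 151 kips.

151 kips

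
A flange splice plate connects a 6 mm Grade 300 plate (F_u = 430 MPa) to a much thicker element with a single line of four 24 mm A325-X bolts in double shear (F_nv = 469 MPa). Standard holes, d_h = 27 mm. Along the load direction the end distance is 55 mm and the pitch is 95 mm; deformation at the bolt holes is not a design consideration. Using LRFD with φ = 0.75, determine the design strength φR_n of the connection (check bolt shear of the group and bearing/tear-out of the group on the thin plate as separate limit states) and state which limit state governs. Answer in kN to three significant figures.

Bolt shear: A_b = π·24²/4 = 452.4 mm²; R_n = 469 × 452.4 × 4 × 2 / 1000 = 1697 kN → 0.75 × 1697 = 1270 kN.
Bearing (1.5 l_c t F_u ≤ 3.0 d t F_u): upper limit = 3.0·24·6·430 / 1000 = 185.8 kN.
  Edge l_c = 55 − 27/2 = 41.5 → r_n = 160.6 kN; interior l_c = 95 − 27 = 68 → r_n = 185.8 kN.
  R_n,bearing = 1·160.6 + 3·185.8 = 717.9 kN → 0.75 × 717.9 = 538 kN.
Bearing governs: 538 kN.

538 kN (bearing governs)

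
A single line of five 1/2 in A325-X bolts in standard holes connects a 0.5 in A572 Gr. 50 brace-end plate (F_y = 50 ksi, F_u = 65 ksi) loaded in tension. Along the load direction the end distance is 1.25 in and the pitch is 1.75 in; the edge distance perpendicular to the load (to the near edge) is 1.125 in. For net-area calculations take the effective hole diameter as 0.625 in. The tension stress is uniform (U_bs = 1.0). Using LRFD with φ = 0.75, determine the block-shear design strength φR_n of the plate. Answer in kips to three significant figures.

99.3 kips

Shear plane L_v = 1.25 + 4·1.75 = 8.25 in; A_gv = 8.25 × 0.5 = 4.125 in².
A_nv = (8.25 − 4.5·0.625) × 0.5 = 2.719 in².
A_nt = (1.125 − 0.5·0.625) × 0.5 = 0.4062 in².
0.6 F_u A_nv = 106 kips; 0.6 F_y A_gv = 123.8 kips → shear rupture governs the shear term.
R_n = 106 + 1.0 × 65 × 0.4062 = 132.4 kips.
Design strength φR_n = 0.75 × 132.4 = 99.3 kips.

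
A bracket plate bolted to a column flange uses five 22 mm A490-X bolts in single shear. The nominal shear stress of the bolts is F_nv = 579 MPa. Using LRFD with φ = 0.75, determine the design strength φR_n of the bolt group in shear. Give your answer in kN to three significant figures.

825 kN

A_b = π × 22² / 4 = 380.1 mm².
R_n = F_nv · A_b · n · n_s = 579 × 380.1 × 5 × 1 / 1000 = 1100 kN.
Design strength φR_n = 0.75 × 1100 = 825 kN.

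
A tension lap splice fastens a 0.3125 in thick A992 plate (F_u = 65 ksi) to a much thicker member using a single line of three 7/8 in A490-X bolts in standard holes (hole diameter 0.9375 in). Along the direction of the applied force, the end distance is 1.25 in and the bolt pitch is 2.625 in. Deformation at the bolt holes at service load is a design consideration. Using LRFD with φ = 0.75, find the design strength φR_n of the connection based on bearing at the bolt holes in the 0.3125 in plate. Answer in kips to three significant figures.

76 kips

Per bolt r_n = 1.2 l_c t F_u ≤ 2.4 d t F_u; upper limit = 2.4 × 0.875 × 0.3125 × 65 = 42.66 kips.
Edge bolt: l_c = 1.25 − 0.9375/2 = 0.7812 in → 1.2 × 0.7812 × 0.3125 × 65 = 19.04 → r_n = 19.04 kips.
Interior bolts: l_c = 2.625 − 0.9375 = 1.688 in → 1.2 × 1.688 × 0.3125 × 65 = 41.13 → r_n = 41.13 kips.
R_n = 1 × 19.04 + 2 × 41.13 = 101.3 kips.
Design strength φR_n = 0.75 × 101.3 = 76 kips.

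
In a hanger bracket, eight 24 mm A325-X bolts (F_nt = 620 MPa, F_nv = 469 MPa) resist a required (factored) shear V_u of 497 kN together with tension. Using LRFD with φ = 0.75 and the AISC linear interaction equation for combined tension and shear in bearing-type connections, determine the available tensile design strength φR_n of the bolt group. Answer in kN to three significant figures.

A_b = π·24²/4 = 452.4 mm²; f_rv = 497 × 1000 / (8 × 452.4) = 137.3 MPa.
F'_nt = 1.3 F_nt − (F_nt / φF_nv) f_rv = 1.3·620 − (620/(0.75·469))·137.3 = 563.9 MPa, capped at F_nt → F'_nt = 563.9 MPa.
R_n = F'_nt · A_b · n = 563.9 × 452.4 × 8 / 1000 = 2041 kN.
Design strength φR_n = 0.75 × 2041 = 1530 kN.

1530 kN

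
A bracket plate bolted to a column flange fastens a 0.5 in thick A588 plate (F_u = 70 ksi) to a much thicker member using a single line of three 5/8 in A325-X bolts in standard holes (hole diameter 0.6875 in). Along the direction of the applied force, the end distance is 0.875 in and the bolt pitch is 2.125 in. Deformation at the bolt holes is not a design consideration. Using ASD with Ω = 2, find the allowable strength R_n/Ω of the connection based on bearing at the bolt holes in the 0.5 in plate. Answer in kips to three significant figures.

79.6 kips

Per bolt r_n = 1.5 l_c t F_u ≤ 3.0 d t F_u; upper limit = 3.0 × 0.625 × 0.5 × 70 = 65.62 kips.
Edge bolt: l_c = 0.875 − 0.6875/2 = 0.5312 in → 1.5 × 0.5312 × 0.5 × 70 = 27.89 → r_n = 27.89 kips.
Interior bolts: l_c = 2.125 − 0.6875 = 1.438 in → 1.5 × 1.438 × 0.5 × 70 = 75.47 → r_n = 65.62 kips.
R_n = 1 × 27.89 + 2 × 65.62 = 159.1 kips.
Allowable strength R_n/Ω = 159.1 / 2 = 79.6 kips.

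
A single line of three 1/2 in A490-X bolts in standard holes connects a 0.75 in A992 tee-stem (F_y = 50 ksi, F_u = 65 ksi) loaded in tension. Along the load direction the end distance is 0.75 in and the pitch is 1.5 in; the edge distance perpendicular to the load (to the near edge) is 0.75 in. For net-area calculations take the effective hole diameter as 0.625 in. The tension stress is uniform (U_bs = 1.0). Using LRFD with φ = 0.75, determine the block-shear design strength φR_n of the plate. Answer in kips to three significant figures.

Shear plane L_v = 0.75 + 2·1.5 = 3.75 in; A_gv = 3.75 × 0.75 = 2.812 in².
A_nv = (3.75 − 2.5·0.625) × 0.75 = 1.641 in².
A_nt = (0.75 − 0.5·0.625) × 0.75 = 0.3281 in².
0.6 F_u A_nv = 63.98 kips; 0.6 F_y A_gv = 84.38 kips → shear rupture governs the shear term.
R_n = 63.98 + 1.0 × 65 × 0.3281 = 85.31 kips.
Design strength φR_n = 0.75 × 85.31 = 64 kips.

64 kips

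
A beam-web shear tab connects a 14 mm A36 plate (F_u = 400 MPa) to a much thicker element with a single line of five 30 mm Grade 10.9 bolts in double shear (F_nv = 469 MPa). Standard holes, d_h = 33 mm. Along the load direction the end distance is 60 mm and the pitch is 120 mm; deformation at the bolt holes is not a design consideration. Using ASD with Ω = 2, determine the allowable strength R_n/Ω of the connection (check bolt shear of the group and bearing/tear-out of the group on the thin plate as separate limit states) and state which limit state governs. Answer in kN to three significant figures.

1190 kN (bearing governs)

Bolt shear: A_b = π·30²/4 = 706.9 mm²; R_n = 469 × 706.9 × 5 × 2 / 1000 = 3315 kN → 3315 / 2 = 1660 kN.
Bearing (1.5 l_c t F_u ≤ 3.0 d t F_u): upper limit = 3.0·30·14·400 / 1000 = 504 kN.
  Edge l_c = 60 − 33/2 = 43.5 → r_n = 365.4 kN; interior l_c = 120 − 33 = 87 → r_n = 504 kN.
  R_n,bearing = 1·365.4 + 4·504 = 2381 kN → 2381 / 2 = 1190 kN.
Bearing governs: 1190 kN.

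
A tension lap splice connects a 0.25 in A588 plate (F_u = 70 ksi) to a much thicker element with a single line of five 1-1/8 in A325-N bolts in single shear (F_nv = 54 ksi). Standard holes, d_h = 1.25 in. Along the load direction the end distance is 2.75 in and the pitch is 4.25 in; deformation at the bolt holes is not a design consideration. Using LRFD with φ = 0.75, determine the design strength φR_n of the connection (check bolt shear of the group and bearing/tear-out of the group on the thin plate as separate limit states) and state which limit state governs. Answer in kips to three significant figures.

Bolt shear: A_b = π·1.125²/4 = 0.994 in²; R_n = 54 × 0.994 × 5 × 1 = 268.4 kips → 0.75 × 268.4 = 201 kips.
Bearing (1.5 l_c t F_u ≤ 3.0 d t F_u): upper limit = 3.0·1.125·0.25·70 = 59.06 kips.
  Edge l_c = 2.75 − 1.25/2 = 2.125 → r_n = 55.78 kips; interior l_c = 4.25 − 1.25 = 3 → r_n = 59.06 kips.
  R_n,bearing = 1·55.78 + 4·59.06 = 292 kips → 0.75 × 292 = 219 kips.
Bolt shear governs: 201 kips.

201 kips (bolt shear governs)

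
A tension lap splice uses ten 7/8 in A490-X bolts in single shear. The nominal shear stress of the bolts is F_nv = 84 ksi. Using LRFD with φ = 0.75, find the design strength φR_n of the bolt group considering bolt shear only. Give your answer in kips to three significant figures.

A_b = π × 0.875² / 4 = 0.6013 in².
R_n = F_nv · A_b · n · n_s = 84 × 0.6013 × 10 × 1 = 505.1 kips.
Design strength φR_n = 0.75 × 505.1 = 379 kips.

379 kips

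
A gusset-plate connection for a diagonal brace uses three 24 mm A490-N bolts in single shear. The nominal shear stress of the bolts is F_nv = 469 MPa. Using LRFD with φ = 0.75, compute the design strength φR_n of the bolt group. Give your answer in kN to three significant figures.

A_b = π × 24² / 4 = 452.4 mm².
R_n = F_nv · A_b · n · n_s = 469 × 452.4 × 3 × 1 / 1000 = 636.5 kN.
Design strength φR_n = 0.75 × 636.5 = 477 kN.

477 kN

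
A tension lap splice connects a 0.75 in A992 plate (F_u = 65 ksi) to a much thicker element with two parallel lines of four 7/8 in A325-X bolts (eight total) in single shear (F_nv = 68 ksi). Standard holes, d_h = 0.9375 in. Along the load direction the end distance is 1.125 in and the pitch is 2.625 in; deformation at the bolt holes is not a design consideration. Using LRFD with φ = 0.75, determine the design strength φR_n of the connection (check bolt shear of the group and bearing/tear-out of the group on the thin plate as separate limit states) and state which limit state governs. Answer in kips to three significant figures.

Bolt shear: A_b = π·0.875²/4 = 0.6013 in²; R_n = 68 × 0.6013 × 8 × 1 = 327.1 kips → 0.75 × 327.1 = 245 kips.
Bearing (1.5 l_c t F_u ≤ 3.0 d t F_u): upper limit = 3.0·0.875·0.75·65 = 128 kips.
  Edge l_c = 1.125 − 0.9375/2 = 0.6562 → r_n = 47.99 kips; interior l_c = 2.625 − 0.9375 = 1.688 → r_n = 123.4 kips.
  R_n,bearing = 2·47.99 + 6·123.4 = 836.4 kips → 0.75 × 836.4 = 627 kips.
Bolt shear governs: 245 kips.

245 kips (bolt shear governs)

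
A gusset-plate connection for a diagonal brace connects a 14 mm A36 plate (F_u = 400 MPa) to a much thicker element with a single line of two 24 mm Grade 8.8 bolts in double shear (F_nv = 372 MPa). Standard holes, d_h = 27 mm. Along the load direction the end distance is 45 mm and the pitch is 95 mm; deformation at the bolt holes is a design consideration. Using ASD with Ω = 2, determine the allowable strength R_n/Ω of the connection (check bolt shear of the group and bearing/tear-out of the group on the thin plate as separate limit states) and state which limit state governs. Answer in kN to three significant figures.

267 kN (bearing governs)

Bolt shear: A_b = π·24²/4 = 452.4 mm²; R_n = 372 × 452.4 × 2 × 2 / 1000 = 673.2 kN → 673.2 / 2 = 337 kN.
Bearing (1.2 l_c t F_u ≤ 2.4 d t F_u): upper limit = 2.4·24·14·400 / 1000 = 322.6 kN.
  Edge l_c = 45 − 27/2 = 31.5 → r_n = 211.7 kN; interior l_c = 95 − 27 = 68 → r_n = 322.6 kN.
  R_n,bearing = 1·211.7 + 1·322.6 = 534.2 kN → 534.2 / 2 = 267 kN.
Bearing governs: 267 kN.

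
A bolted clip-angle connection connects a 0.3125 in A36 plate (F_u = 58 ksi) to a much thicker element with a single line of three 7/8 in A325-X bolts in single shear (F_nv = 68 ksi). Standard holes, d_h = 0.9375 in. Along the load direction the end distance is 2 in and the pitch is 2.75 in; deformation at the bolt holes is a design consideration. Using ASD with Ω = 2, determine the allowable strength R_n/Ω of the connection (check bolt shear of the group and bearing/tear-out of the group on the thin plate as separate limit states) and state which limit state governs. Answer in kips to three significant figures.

Bolt shear: A_b = π·0.875²/4 = 0.6013 in²; R_n = 68 × 0.6013 × 3 × 1 = 122.7 kips → 122.7 / 2 = 61.3 kips.
Bearing (1.2 l_c t F_u ≤ 2.4 d t F_u): upper limit = 2.4·0.875·0.3125·58 = 38.06 kips.
  Edge l_c = 2 − 0.9375/2 = 1.531 → r_n = 33.3 kips; interior l_c = 2.75 − 0.9375 = 1.812 → r_n = 38.06 kips.
  R_n,bearing = 1·33.3 + 2·38.06 = 109.4 kips → 109.4 / 2 = 54.7 kips.
Bearing governs: 54.7 kips.

54.7 kips (bearing governs)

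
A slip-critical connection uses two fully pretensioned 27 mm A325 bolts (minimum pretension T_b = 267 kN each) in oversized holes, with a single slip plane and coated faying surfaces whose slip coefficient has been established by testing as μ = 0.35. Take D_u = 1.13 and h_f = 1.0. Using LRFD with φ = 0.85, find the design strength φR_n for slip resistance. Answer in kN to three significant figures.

180 kN

R_n = μ · D_u · h_f · T_b · n_s · n_b = 0.35 × 1.13 × 1.0 × 267 × 1 × 2 = 211.2 kN.
Design strength φR_n = 0.85 × 211.2 = 180 kN.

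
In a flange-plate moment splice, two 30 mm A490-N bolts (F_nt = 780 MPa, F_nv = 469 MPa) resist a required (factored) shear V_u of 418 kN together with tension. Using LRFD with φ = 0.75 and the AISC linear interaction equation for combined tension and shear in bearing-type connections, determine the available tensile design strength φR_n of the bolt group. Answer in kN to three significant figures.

380 kN

A_b = π·30²/4 = 706.9 mm²; f_rv = 418 × 1000 / (2 × 706.9) = 295.7 MPa.
F'_nt = 1.3 F_nt − (F_nt / φF_nv) f_rv = 1.3·780 − (780/(0.75·469))·295.7 = 358.3 MPa, capped at F_nt → F'_nt = 358.3 MPa.
R_n = F'_nt · A_b · n = 358.3 × 706.9 × 2 / 1000 = 506.6 kN.
Design strength φR_n = 0.75 × 506.6 = 380 kN.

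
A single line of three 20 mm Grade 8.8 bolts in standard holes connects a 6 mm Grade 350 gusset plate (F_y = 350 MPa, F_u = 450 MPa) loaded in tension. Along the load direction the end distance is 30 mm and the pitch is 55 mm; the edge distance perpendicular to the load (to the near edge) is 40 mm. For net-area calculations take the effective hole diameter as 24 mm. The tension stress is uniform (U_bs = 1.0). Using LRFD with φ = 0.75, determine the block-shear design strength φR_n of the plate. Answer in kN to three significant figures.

154 kN

Shear plane L_v = 30 + 2·55 = 140 mm; A_gv = 140 × 6 = 840 mm².
A_nv = (140 − 2.5·24) × 6 = 480 mm².
A_nt = (40 − 0.5·24) × 6 = 168 mm².
0.6 F_u A_nv = 129.6 kN; 0.6 F_y A_gv = 176.4 kN → shear rupture governs the shear term.
R_n = 129.6 + 1.0 × 450 × 168 / 1000 = 205.2 kN.
Design strength φR_n = 0.75 × 205.2 = 154 kN.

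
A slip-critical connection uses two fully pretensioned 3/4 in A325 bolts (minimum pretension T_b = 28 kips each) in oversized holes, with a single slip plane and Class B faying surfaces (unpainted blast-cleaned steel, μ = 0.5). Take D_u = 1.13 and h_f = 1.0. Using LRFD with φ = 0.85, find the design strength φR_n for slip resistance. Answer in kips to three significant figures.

R_n = μ · D_u · h_f · T_b · n_s · n_b = 0.5 × 1.13 × 1.0 × 28 × 1 × 2 = 31.64 kips.
Design strength φR_n = 0.85 × 31.64 = 26.9 kips.

26.9 kips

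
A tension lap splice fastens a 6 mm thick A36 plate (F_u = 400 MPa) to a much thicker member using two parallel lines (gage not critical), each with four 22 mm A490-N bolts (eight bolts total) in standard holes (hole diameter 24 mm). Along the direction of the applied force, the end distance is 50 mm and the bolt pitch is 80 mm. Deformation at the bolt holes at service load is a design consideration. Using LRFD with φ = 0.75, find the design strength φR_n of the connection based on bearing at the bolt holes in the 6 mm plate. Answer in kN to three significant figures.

734 kN

Per bolt r_n = 1.2 l_c t F_u ≤ 2.4 d t F_u; upper limit = 2.4 × 22 × 6 × 400 / 1000 = 126.7 kN.
Edge bolt: l_c = 50 − 24/2 = 38 mm → 1.2 × 38 × 6 × 400 / 1000 = 109.4 → r_n = 109.4 kN.
Interior bolts: l_c = 80 − 24 = 56 mm → 1.2 × 56 × 6 × 400 / 1000 = 161.3 → r_n = 126.7 kN.
R_n = 2 × 109.4 + 6 × 126.7 = 979.2 kN.
Design strength φR_n = 0.75 × 979.2 = 734 kN.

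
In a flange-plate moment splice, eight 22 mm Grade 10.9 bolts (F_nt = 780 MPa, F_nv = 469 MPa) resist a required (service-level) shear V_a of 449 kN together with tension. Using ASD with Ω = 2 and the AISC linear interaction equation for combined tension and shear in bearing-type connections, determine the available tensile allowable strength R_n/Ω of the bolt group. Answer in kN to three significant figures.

A_b = π·22²/4 = 380.1 mm²; f_rv = 449 × 1000 / (8 × 380.1) = 147.6 MPa.
F'_nt = 1.3 F_nt − (Ω F_nt / F_nv) f_rv = 1.3·780 − (2·780/469)·147.6 = 522.9 MPa, capped at F_nt → F'_nt = 522.9 MPa.
R_n = F'_nt · A_b · n = 522.9 × 380.1 × 8 / 1000 = 1590 kN.
Allowable strength R_n/Ω = 1590 / 2 = 795 kN.

795 kN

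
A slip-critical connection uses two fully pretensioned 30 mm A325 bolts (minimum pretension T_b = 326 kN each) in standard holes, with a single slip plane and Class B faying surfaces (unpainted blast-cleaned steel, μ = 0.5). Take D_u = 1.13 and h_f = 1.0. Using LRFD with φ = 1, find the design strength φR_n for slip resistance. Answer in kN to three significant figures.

368 kN

R_n = μ · D_u · h_f · T_b · n_s · n_b = 0.5 × 1.13 × 1.0 × 326 × 1 × 2 = 368.4 kN.
Design strength φR_n = 1 × 368.4 = 368 kN.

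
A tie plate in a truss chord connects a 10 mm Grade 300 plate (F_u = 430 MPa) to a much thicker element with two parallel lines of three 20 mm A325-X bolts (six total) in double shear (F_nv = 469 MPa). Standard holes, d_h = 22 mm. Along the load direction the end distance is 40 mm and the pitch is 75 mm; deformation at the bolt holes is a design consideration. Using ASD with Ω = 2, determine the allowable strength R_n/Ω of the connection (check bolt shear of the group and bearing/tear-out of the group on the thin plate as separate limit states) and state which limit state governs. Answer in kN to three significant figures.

562 kN (bearing governs)

Bolt shear: A_b = π·20²/4 = 314.2 mm²; R_n = 469 × 314.2 × 6 × 2 / 1000 = 1768 kN → 1768 / 2 = 884 kN.
Bearing (1.2 l_c t F_u ≤ 2.4 d t F_u): upper limit = 2.4·20·10·430 / 1000 = 206.4 kN.
  Edge l_c = 40 − 22/2 = 29 → r_n = 149.6 kN; interior l_c = 75 − 22 = 53 → r_n = 206.4 kN.
  R_n,bearing = 2·149.6 + 4·206.4 = 1125 kN → 1125 / 2 = 562 kN.
Bearing governs: 562 kN.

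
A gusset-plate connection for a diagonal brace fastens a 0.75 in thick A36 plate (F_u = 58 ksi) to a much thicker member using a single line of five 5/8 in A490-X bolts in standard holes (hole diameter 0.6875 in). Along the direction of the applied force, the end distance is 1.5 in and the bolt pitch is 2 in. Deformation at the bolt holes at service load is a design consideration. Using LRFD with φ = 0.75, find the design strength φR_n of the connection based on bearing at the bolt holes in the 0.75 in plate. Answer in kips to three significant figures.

Per bolt r_n = 1.2 l_c t F_u ≤ 2.4 d t F_u; upper limit = 2.4 × 0.625 × 0.75 × 58 = 65.25 kips.
Edge bolt: l_c = 1.5 − 0.6875/2 = 1.156 in → 1.2 × 1.156 × 0.75 × 58 = 60.36 → r_n = 60.36 kips.
Interior bolts: l_c = 2 − 0.6875 = 1.312 in → 1.2 × 1.312 × 0.75 × 58 = 68.51 → r_n = 65.25 kips.
R_n = 1 × 60.36 + 4 × 65.25 = 321.4 kips.
Design strength φR_n = 0.75 × 321.4 = 241 kips.

241 kips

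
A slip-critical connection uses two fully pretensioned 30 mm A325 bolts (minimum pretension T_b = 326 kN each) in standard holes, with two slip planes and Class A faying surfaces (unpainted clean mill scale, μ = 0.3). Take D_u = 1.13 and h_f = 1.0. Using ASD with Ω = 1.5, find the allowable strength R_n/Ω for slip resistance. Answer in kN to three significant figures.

295 kN

R_n = μ · D_u · h_f · T_b · n_s · n_b = 0.3 × 1.13 × 1.0 × 326 × 2 × 2 = 442.1 kN.
Allowable strength R_n/Ω = 442.1 / 1.5 = 295 kN.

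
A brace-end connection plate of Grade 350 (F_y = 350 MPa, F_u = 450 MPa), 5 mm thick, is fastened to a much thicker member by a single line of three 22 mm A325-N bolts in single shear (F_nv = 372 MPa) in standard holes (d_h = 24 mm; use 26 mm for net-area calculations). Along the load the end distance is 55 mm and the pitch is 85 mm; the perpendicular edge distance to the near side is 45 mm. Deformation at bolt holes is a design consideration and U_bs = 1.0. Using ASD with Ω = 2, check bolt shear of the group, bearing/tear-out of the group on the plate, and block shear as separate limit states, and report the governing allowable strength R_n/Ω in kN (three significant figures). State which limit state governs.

144 kN (block shear governs)

Bolt shear: A_b = π·22²/4 = 380.1 mm²; R_n = 372 × 380.1 × 3 × 1 / 1000 = 424.2 kN → 424.2 / 2 = 212 kN.
Bearing: edge l_c = 43, r_n = 116.1 kN; interior l_c = 61, r_n = 118.8 kN; R_n = 116.1 + 2·118.8 = 353.7 kN → 177 kN.
Block shear: A_gv = 1125, A_nv = 800, A_nt = 160 mm²; R_n = min(0.6F_uA_nv, 0.6F_yA_gv) + U_bs·F_u·A_nt = 288 kN → 144 kN.
Block shear governs: 144 kN.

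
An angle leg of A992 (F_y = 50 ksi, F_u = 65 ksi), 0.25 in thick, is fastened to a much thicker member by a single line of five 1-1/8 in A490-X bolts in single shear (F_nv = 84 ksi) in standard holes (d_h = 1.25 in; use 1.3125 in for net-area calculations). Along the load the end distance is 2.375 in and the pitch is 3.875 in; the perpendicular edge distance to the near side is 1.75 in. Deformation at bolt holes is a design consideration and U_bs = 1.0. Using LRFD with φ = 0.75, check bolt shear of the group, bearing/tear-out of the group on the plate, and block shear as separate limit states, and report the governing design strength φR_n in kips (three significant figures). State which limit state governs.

101 kips (block shear governs)

Bolt shear: A_b = π·1.125²/4 = 0.994 in²; R_n = 84 × 0.994 × 5 × 1 = 417.5 kips → 0.75 × 417.5 = 313 kips.
Bearing: edge l_c = 1.75, r_n = 34.12 kips; interior l_c = 2.625, r_n = 43.87 kips; R_n = 34.12 + 4·43.87 = 209.6 kips → 157 kips.
Block shear: A_gv = 4.469, A_nv = 2.992, A_nt = 0.2734 in²; R_n = min(0.6F_uA_nv, 0.6F_yA_gv) + U_bs·F_u·A_nt = 134.5 kips → 101 kips.
Block shear governs: 101 kips.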